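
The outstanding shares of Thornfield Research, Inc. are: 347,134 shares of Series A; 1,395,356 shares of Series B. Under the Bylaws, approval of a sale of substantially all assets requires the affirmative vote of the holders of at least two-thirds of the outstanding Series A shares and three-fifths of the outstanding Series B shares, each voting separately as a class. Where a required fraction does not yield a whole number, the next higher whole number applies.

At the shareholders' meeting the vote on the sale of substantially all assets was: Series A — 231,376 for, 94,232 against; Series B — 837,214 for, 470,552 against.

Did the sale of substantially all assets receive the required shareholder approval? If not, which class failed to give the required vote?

Series A: 2/3 of 347134 = 231422.67, rounded up to 231423; 231,423 required, 231,376 in favor — not approved.
Series B: 3/5 of 1395356 = 837213.60, rounded up to 837214; 837,214 required, 837,214 in favor — approved.

Not approved — the Series A shares did not give the required vote.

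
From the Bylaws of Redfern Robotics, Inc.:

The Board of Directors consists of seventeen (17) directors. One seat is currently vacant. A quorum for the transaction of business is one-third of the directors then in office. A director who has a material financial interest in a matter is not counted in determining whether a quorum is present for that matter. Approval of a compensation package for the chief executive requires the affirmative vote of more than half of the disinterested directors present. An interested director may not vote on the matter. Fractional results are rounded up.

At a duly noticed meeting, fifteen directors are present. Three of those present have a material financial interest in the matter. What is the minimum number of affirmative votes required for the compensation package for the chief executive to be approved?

7

The compensation package for the chief executive requires a majority of the disinterested directors present (15 − 3 = 12).
A majority of 12 is 7.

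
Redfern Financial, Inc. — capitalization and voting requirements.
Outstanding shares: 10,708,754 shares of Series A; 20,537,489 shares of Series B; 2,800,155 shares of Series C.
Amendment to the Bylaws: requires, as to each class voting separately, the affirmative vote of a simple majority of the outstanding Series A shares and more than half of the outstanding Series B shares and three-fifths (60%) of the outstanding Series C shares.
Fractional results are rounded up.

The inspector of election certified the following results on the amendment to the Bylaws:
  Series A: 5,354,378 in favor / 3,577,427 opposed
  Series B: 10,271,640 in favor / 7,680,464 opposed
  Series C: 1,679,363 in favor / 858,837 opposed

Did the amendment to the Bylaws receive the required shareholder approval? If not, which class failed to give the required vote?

Not approved — the Series C shares did not give the required vote.

Series A: a majority of 10708754 is 5354378; 5,354,378 required, 5,354,378 in favor — approved.
Series B: a majority of 20537489 is 10268745; 10,268,745 required, 10,271,640 in favor — approved.
Series C: 3/5 of 2800155 = 1680093; 1,680,093 required, 1,679,363 in favor — not approved.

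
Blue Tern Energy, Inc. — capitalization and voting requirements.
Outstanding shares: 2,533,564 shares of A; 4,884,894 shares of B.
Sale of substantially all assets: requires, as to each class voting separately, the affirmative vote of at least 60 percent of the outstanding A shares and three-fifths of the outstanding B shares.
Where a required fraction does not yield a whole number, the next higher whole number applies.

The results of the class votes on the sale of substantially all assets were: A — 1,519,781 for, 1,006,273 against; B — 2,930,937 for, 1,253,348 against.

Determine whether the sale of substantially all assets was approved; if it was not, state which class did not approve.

A: 3/5 of 2533564 = 1520138.40, rounded up to 1520139; 1,520,139 required, 1,519,781 in favor — not approved.
B: 3/5 of 4884894 = 2930936.40, rounded up to 2930937; 2,930,937 required, 2,930,937 in favor — approved.

Not approved — the A shares did not give the required vote.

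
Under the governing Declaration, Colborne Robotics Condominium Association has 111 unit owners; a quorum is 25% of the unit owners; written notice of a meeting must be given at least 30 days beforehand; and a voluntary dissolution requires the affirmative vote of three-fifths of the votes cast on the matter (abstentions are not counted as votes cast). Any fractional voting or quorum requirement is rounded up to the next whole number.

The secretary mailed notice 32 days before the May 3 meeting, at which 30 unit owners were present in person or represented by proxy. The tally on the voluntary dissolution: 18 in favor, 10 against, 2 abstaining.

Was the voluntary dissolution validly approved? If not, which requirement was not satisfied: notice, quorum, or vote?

Valid — all requirements satisfied.

Notice: 32 days given; 30 required. Satisfied.
Quorum: 25% of 111 = 27.75, rounded up to 28; 30 present. Satisfied.
Vote: requires three-fifths of the votes cast (30 − 2 abstaining = 28); 3/5 of 28 = 16.80, rounded up to 17, so 17 needed; 18 in favor. Satisfied.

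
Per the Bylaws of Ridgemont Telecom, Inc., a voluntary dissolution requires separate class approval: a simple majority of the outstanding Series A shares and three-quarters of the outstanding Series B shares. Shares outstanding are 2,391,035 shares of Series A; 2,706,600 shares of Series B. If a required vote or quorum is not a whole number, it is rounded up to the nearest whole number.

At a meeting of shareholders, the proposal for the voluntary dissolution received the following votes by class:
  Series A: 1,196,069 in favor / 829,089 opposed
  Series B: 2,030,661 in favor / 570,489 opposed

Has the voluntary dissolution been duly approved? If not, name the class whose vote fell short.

Series A: a majority of 2391035 is 1195518; 1,195,518 required, 1,196,069 in favor — approved.
Series B: 3/4 of 2706600 = 2029950; 2,029,950 required, 2,030,661 in favor — approved.

Approved — every class gave the required vote.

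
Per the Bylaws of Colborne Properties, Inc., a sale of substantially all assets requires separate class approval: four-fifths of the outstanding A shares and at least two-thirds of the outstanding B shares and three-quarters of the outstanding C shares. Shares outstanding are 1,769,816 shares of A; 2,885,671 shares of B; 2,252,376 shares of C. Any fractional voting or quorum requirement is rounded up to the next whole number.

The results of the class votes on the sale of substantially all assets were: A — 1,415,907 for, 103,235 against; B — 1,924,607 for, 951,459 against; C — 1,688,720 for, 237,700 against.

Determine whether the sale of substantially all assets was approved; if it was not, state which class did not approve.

A: 4/5 of 1769816 = 1415852.80, rounded up to 1415853; 1,415,853 required, 1,415,907 in favor — approved.
B: 2/3 of 2885671 = 1923780.67, rounded up to 1923781; 1,923,781 required, 1,924,607 in favor — approved.
C: 3/4 of 2252376 = 1689282; 1,689,282 required, 1,688,720 in favor — not approved.

Not approved — the C shares did not give the required vote.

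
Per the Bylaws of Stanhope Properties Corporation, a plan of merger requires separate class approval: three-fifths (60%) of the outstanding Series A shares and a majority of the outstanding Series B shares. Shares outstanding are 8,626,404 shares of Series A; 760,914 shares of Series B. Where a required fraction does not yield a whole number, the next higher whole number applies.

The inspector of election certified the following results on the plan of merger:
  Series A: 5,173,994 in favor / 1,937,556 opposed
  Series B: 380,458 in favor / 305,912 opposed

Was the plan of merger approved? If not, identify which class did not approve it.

Series A: 3/5 of 8626404 = 5175842.40, rounded up to 5175843; 5,175,843 required, 5,173,994 in favor — not approved.
Series B: a majority of 760914 is 380458; 380,458 required, 380,458 in favor — approved.

Not approved — the Series A shares did not give the required vote.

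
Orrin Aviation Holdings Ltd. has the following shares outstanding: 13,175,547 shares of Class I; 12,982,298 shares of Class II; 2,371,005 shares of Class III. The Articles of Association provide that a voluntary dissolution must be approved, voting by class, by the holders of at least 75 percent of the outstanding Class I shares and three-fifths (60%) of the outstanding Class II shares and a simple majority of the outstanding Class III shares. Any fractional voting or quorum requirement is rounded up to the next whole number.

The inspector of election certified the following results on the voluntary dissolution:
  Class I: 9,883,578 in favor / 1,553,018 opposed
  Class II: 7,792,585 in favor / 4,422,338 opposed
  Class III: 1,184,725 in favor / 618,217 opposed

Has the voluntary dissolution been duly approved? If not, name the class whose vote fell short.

Not approved — the Class III shares did not give the required vote.

Class I: 3/4 of 13175547 = 9881660.25, rounded up to 9881661; 9,881,661 required, 9,883,578 in favor — approved.
Class II: 3/5 of 12982298 = 7789378.80, rounded up to 7789379; 7,789,379 required, 7,792,585 in favor — approved.
Class III: a majority of 2371005 is 1185503; 1,185,503 required, 1,184,725 in favor — not approved.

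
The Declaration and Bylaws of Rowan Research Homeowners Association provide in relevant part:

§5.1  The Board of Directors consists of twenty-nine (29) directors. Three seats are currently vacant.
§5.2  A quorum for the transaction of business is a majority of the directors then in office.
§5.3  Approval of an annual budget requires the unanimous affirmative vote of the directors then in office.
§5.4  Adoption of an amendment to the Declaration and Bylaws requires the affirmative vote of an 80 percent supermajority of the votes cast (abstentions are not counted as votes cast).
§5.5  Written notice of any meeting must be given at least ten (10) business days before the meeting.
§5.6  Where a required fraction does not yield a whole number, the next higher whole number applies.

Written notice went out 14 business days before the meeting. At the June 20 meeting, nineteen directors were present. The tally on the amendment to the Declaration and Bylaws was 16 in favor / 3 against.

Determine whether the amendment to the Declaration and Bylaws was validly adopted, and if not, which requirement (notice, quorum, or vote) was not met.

Notice: 14 business days given; 10 required (14 ≥ 10). Satisfied.
Quorum: 19 present; quorum is 14. Satisfied.
Vote: the amendment to the Declaration and Bylaws requires four-fifths of the votes cast (19). 4/5 of 19 = 15.20, rounded up to 16, so 16 affirmative votes are needed; 16 voted in favor. Satisfied.

Valid — all requirements satisfied.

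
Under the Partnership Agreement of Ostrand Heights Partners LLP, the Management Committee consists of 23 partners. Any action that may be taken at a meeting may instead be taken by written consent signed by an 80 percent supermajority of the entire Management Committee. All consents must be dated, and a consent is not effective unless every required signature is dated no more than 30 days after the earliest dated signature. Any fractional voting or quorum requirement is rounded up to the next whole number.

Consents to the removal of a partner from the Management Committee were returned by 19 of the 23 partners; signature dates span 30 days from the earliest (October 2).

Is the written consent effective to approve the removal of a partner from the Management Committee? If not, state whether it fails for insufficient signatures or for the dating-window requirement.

Signatures required: an 80 percent supermajority of 23 — 4/5 of 23 = 18.40, rounded up to 19, so 19 needed; 19 signed. Sufficient.
Dating window: the latest signature is 30 days after the earliest; the limit is 30 days. Within the window.

Effective — both the signature and dating-window requirements are satisfied.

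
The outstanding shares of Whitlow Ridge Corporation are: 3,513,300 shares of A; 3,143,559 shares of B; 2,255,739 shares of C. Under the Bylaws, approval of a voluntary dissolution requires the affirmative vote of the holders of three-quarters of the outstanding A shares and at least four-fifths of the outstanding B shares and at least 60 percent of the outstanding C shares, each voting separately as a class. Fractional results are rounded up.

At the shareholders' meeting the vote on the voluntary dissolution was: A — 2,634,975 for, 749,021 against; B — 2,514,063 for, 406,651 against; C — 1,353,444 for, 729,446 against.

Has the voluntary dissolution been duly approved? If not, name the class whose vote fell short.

A: 3/4 of 3513300 = 2634975; 2,634,975 required, 2,634,975 in favor — approved.
B: 4/5 of 3143559 = 2514847.20, rounded up to 2514848; 2,514,848 required, 2,514,063 in favor — not approved.
C: 3/5 of 2255739 = 1353443.40, rounded up to 1353444; 1,353,444 required, 1,353,444 in favor — approved.

Not approved — the B shares did not give the required vote.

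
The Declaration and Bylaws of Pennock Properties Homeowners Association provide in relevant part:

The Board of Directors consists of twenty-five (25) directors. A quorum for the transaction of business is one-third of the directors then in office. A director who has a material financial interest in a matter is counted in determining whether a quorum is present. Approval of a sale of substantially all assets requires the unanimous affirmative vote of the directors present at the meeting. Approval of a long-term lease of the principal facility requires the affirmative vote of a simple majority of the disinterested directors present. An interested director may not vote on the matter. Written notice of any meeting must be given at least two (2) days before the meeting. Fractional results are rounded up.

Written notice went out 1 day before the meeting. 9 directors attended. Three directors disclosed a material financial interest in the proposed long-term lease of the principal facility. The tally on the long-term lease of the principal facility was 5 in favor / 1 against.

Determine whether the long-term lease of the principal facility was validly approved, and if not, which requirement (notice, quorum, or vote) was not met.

Invalid — notice requirement not satisfied.

Notice: 1 day given; 2 required (1 < 2). Not satisfied.
Quorum: 9 present (interested directors count toward quorum); quorum is 9. Satisfied.
Vote: the long-term lease of the principal facility requires a majority of the disinterested directors present (9 − 3 = 6). A majority of 6 is 4, so 4 affirmative votes are needed; 5 voted in favor. Satisfied.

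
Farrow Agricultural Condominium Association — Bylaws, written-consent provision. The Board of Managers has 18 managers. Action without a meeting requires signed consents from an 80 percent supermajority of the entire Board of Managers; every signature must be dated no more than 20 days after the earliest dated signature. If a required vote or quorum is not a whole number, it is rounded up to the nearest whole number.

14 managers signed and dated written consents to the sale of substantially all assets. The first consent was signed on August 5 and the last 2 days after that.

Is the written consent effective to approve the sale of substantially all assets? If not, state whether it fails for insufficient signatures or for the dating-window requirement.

Not effective — insufficient signatures.

Signatures required: an 80 percent supermajority of 18 — 4/5 of 18 = 14.40, rounded up to 15, so 15 needed; 14 signed. Insufficient.
Dating window: the latest signature is 2 days after the earliest; the limit is 20 days. Within the window.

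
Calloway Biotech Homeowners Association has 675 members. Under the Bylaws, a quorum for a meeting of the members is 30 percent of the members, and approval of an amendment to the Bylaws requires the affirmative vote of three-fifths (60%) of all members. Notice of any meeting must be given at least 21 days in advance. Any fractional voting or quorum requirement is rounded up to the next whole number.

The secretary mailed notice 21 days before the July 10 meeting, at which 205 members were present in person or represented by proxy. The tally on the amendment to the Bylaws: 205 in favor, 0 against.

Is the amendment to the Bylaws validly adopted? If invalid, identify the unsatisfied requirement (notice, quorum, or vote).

Notice: 21 days given; 21 required. Satisfied.
Quorum: 30% of 675 = 202.50, rounded up to 203; 205 present. Satisfied.
Vote: requires three-fifths of all members (675); 3/5 of 675 = 405, so 405 needed; 205 in favor. Not satisfied.

Invalid — vote requirement not satisfied.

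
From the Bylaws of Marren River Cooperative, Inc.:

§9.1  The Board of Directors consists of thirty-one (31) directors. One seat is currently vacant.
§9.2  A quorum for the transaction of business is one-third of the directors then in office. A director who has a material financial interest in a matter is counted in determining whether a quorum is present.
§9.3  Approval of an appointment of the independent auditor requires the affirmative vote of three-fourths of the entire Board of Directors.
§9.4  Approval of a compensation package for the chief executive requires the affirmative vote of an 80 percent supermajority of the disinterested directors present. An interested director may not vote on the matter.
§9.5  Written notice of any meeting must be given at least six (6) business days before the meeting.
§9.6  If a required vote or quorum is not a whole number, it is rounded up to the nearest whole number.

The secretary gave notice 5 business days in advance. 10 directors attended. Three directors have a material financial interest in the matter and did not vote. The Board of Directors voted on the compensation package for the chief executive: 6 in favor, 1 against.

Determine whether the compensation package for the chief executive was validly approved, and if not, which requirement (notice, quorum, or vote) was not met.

Invalid — notice requirement not satisfied.

Notice: 5 business days given; 6 required (5 < 6). Not satisfied.
Quorum: 10 present (interested directors count toward quorum); quorum is 10. Satisfied.
Vote: the compensation package for the chief executive requires four-fifths of the disinterested directors present (10 − 3 = 7). 4/5 of 7 = 5.60, rounded up to 6, so 6 affirmative votes are needed; 6 voted in favor. Satisfied.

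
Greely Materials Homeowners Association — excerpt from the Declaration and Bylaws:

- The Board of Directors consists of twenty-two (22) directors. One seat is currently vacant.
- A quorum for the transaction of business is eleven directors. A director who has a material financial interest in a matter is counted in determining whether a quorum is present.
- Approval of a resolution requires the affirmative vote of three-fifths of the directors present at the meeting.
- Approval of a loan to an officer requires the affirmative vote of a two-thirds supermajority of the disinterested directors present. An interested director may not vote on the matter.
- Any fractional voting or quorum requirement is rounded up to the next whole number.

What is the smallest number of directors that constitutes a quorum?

The quorum is fixed at 11.

11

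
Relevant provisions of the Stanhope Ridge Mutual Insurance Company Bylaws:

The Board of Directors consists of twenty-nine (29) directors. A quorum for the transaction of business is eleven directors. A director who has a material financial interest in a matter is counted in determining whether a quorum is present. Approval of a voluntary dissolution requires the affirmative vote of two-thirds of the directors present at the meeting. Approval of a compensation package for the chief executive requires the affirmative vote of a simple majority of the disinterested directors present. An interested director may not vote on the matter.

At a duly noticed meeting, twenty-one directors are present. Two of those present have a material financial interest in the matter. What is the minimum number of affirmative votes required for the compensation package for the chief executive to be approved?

10

The compensation package for the chief executive requires a majority of the disinterested directors present (21 − 2 = 19).
A majority of 19 is 10.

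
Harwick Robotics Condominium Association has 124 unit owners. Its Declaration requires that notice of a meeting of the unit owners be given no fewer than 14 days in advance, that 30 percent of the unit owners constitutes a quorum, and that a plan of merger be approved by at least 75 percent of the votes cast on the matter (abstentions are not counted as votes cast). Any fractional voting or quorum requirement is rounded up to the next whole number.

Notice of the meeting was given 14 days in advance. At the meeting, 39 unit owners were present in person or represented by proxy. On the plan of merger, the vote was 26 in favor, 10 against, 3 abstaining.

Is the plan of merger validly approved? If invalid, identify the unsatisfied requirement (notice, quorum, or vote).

Invalid — vote requirement not satisfied.

Notice: 14 days given; 14 required. Satisfied.
Quorum: 30% of 124 = 37.20, rounded up to 38; 39 present. Satisfied.
Vote: requires three-fourths of the votes cast (39 − 3 abstaining = 36); 3/4 of 36 = 27, so 27 needed; 26 in favor. Not satisfied.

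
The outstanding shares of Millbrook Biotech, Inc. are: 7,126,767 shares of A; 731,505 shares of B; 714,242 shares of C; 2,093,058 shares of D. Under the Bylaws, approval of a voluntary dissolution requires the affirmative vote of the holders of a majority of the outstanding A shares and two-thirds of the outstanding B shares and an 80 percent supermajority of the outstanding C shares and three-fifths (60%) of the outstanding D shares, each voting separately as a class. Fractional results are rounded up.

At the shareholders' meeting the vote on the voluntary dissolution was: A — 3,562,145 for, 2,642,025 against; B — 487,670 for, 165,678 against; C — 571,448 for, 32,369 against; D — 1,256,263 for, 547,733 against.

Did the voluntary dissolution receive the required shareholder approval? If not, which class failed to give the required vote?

Not approved — the A shares did not give the required vote.

A: a majority of 7126767 is 3563384; 3,563,384 required, 3,562,145 in favor — not approved.
B: 2/3 of 731505 = 487670; 487,670 required, 487,670 in favor — approved.
C: 4/5 of 714242 = 571393.60, rounded up to 571394; 571,394 required, 571,448 in favor — approved.
D: 3/5 of 2093058 = 1255834.80, rounded up to 1255835; 1,255,835 required, 1,256,263 in favor — approved.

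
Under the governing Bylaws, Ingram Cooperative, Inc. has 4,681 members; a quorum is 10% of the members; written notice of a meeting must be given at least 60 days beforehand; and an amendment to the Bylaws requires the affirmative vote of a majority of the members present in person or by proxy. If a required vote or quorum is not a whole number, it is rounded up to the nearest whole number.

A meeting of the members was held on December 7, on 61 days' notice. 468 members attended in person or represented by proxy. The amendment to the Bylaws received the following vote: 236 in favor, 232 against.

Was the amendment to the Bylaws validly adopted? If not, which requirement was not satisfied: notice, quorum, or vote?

Invalid — quorum requirement not satisfied.

Notice: 61 days given; 60 required. Satisfied.
Quorum: 10% of 4,681 = 468.10, rounded up to 469; 468 present. Not satisfied.
Vote: requires a majority of those present (468); a majority of 468 is 235, so 235 needed; 236 in favor. Satisfied.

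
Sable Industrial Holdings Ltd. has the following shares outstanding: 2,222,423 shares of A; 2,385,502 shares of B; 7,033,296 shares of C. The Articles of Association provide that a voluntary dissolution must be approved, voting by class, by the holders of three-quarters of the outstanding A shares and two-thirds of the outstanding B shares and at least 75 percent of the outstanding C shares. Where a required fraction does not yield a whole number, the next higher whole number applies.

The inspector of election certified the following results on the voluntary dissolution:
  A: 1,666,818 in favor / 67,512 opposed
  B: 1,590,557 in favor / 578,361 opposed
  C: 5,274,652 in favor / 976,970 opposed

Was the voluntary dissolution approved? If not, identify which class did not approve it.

A: 3/4 of 2222423 = 1666817.25, rounded up to 1666818; 1,666,818 required, 1,666,818 in favor — approved.
B: 2/3 of 2385502 = 1590334.67, rounded up to 1590335; 1,590,335 required, 1,590,557 in favor — approved.
C: 3/4 of 7033296 = 5274972; 5,274,972 required, 5,274,652 in favor — not approved.

Not approved — the C shares did not give the required vote.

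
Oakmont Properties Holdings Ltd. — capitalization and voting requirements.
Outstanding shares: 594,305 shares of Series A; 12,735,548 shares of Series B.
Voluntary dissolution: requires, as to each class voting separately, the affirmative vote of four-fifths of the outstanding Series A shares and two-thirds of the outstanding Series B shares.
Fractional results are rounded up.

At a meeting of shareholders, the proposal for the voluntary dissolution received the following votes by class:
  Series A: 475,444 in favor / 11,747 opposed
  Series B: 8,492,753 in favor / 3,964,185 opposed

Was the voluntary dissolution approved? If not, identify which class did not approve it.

Series A: 4/5 of 594305 = 475444; 475,444 required, 475,444 in favor — approved.
Series B: 2/3 of 12735548 = 8490365.33, rounded up to 8490366; 8,490,366 required, 8,492,753 in favor — approved.

Approved — every class gave the required vote.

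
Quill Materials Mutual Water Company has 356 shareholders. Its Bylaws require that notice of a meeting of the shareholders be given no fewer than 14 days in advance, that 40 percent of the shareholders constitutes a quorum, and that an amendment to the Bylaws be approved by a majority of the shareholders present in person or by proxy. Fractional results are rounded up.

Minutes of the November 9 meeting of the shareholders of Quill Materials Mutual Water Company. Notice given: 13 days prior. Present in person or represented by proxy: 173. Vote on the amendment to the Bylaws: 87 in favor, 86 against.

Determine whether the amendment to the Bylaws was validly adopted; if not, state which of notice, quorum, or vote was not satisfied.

Invalid — notice requirement not satisfied.

Notice: 13 days given; 14 required. Not satisfied.
Quorum: 40% of 356 = 142.40, rounded up to 143; 173 present. Satisfied.
Vote: requires a majority of those present (173); a majority of 173 is 87, so 87 needed; 87 in favor. Satisfied.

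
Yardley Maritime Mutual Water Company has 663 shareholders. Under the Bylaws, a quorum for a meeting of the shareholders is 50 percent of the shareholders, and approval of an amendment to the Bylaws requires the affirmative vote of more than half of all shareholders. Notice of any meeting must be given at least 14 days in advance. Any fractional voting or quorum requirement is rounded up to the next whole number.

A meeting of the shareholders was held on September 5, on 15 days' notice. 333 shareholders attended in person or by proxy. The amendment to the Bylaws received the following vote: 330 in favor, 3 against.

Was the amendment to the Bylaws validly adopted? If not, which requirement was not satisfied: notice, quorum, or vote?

Invalid — vote requirement not satisfied.

Notice: 15 days given; 14 required. Satisfied.
Quorum: 50% of 663 = 331.50, rounded up to 332; 333 present. Satisfied.
Vote: requires a majority of all shareholders (663); a majority of 663 is 332, so 332 needed; 330 in favor. Not satisfied.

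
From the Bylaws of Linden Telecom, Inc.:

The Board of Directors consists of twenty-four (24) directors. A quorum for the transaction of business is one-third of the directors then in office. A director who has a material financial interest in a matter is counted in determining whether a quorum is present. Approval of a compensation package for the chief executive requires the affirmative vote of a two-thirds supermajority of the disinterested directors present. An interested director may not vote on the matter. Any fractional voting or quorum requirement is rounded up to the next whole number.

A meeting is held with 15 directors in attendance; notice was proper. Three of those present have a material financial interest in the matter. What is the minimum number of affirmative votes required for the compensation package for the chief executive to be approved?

8

The compensation package for the chief executive requires two-thirds of the disinterested directors present (15 − 3 = 12).
2/3 of 12 = 8.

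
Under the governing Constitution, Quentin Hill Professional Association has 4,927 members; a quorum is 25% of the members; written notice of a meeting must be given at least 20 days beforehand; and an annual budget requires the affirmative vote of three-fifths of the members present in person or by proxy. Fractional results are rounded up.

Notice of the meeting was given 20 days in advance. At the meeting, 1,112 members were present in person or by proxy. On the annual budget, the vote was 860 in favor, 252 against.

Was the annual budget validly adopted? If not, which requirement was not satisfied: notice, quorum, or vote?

Invalid — quorum requirement not satisfied.

Notice: 20 days given; 20 required. Satisfied.
Quorum: 25% of 4,927 = 1,231.75, rounded up to 1,232; 1,112 present. Not satisfied.
Vote: requires three-fifths of those present (1,112); 3/5 of 1112 = 667.20, rounded up to 668, so 668 needed; 860 in favor. Satisfied.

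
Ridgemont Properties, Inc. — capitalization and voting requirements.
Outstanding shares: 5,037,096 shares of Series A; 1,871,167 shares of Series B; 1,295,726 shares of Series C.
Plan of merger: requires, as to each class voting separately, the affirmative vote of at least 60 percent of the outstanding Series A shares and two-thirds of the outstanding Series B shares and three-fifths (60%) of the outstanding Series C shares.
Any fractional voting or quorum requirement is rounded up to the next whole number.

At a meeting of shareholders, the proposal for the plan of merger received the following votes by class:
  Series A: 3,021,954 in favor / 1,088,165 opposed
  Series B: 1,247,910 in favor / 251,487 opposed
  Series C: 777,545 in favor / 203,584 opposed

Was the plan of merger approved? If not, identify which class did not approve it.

Not approved — the Series A shares did not give the required vote.

Series A: 3/5 of 5037096 = 3022257.60, rounded up to 3022258; 3,022,258 required, 3,021,954 in favor — not approved.
Series B: 2/3 of 1871167 = 1247444.67, rounded up to 1247445; 1,247,445 required, 1,247,910 in favor — approved.
Series C: 3/5 of 1295726 = 777435.60, rounded up to 777436; 777,436 required, 777,545 in favor — approved.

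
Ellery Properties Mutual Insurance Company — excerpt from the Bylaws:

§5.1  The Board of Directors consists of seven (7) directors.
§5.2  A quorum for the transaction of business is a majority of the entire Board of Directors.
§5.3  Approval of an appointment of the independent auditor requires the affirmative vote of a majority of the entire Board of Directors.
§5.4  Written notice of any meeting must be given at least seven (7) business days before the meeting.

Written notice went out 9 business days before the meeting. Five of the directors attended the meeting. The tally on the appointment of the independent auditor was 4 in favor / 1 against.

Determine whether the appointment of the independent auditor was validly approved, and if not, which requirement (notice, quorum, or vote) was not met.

Valid — all requirements satisfied.

Notice: 9 business days given; 7 required (9 ≥ 7). Satisfied.
Quorum: 5 present; quorum is 4. Satisfied.
Vote: the appointment of the independent auditor requires a majority of the entire Board of Directors (7). A majority of 7 is 4, so 4 affirmative votes are needed; 4 voted in favor. Satisfied.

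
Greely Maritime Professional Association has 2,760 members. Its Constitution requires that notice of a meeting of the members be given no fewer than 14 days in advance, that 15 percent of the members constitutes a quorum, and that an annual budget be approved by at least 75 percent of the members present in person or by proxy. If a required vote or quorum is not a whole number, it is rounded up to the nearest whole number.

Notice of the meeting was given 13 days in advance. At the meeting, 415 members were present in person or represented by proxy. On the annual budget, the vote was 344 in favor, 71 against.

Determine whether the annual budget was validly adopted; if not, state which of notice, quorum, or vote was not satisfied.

Notice: 13 days given; 14 required. Not satisfied.
Quorum: 15% of 2,760 = 414; 415 present. Satisfied.
Vote: requires three-fourths of those present (415); 3/4 of 415 = 311.25, rounded up to 312, so 312 needed; 344 in favor. Satisfied.

Invalid — notice requirement not satisfied.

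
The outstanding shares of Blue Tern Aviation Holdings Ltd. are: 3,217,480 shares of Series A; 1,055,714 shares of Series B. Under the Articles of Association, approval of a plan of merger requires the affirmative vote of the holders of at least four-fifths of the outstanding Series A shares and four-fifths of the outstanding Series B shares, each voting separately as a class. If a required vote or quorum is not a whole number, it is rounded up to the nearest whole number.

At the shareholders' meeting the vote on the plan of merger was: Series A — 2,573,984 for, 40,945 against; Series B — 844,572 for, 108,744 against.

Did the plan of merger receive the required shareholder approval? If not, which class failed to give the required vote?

Approved — every class gave the required vote.

Series A: 4/5 of 3217480 = 2573984; 2,573,984 required, 2,573,984 in favor — approved.
Series B: 4/5 of 1055714 = 844571.20, rounded up to 844572; 844,572 required, 844,572 in favor — approved.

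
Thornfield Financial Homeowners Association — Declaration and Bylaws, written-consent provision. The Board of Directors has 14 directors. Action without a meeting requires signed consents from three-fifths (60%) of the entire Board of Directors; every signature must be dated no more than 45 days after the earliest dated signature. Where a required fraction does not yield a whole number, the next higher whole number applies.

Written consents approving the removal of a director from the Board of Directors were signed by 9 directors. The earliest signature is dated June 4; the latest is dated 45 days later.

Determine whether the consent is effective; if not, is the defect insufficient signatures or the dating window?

Signatures required: three-fifths (60%) of 14 — 3/5 of 14 = 8.40, rounded up to 9, so 9 needed; 9 signed. Sufficient.
Dating window: the latest signature is 45 days after the earliest; the limit is 45 days. Within the window.

Effective — both the signature and dating-window requirements are satisfied.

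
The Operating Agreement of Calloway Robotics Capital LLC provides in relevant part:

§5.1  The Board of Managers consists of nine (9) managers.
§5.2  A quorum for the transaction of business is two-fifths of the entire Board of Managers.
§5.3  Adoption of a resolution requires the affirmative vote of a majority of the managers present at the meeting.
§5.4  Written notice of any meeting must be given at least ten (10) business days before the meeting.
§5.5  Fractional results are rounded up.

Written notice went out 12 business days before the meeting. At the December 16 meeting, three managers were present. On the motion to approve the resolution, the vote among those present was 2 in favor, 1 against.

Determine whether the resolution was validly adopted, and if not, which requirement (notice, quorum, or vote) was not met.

Notice: 12 business days given; 10 required (12 ≥ 10). Satisfied.
Quorum: 3 present; quorum is 4. Not satisfied.
Vote: the resolution requires a majority of the managers present (3). A majority of 3 is 2, so 2 affirmative votes are needed; 2 voted in favor. Satisfied. (Moot — without a quorum no business can be validly transacted.)

Invalid — quorum requirement not satisfied.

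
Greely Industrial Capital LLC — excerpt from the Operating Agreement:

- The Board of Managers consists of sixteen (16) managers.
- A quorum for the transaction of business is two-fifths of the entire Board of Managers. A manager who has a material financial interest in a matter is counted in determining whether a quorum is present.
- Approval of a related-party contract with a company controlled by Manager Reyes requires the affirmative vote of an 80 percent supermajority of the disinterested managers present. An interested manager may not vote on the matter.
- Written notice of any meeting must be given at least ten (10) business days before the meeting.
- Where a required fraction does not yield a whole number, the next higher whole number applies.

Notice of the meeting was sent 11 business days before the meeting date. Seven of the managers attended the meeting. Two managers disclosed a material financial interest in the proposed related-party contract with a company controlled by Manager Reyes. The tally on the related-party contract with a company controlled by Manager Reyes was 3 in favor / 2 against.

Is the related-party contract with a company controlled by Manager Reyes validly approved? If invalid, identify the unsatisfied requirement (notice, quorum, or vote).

Notice: 11 business days given; 10 required (11 ≥ 10). Satisfied.
Quorum: 7 present (interested managers count toward quorum); quorum is 7. Satisfied.
Vote: the related-party contract with a company controlled by Manager Reyes requires four-fifths of the disinterested managers present (7 − 2 = 5). 4/5 of 5 = 4, so 4 affirmative votes are needed; 3 voted in favor. Not satisfied.

Invalid — vote requirement not satisfied.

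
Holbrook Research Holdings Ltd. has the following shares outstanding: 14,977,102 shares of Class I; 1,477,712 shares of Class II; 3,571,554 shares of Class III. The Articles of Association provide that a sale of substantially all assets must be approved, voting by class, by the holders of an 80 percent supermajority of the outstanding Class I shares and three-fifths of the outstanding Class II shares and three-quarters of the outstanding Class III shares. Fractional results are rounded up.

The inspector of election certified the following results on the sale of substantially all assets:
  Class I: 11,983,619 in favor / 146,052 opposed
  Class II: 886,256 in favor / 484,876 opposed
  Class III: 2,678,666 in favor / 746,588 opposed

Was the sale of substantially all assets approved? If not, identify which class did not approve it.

Not approved — the Class II shares did not give the required vote.

Class I: 4/5 of 14977102 = 11981681.60, rounded up to 11981682; 11,981,682 required, 11,983,619 in favor — approved.
Class II: 3/5 of 1477712 = 886627.20, rounded up to 886628; 886,628 required, 886,256 in favor — not approved.
Class III: 3/4 of 3571554 = 2678665.50, rounded up to 2678666; 2,678,666 required, 2,678,666 in favor — approved.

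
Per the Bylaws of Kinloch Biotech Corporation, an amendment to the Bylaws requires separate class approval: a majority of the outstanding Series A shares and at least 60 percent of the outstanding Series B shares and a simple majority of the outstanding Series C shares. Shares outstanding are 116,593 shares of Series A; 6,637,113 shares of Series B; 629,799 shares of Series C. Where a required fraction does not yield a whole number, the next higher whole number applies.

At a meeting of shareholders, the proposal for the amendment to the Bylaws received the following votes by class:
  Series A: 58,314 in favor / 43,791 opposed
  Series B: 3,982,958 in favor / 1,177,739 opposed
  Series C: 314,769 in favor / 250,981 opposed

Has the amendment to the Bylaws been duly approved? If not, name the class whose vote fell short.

Not approved — the Series C shares did not give the required vote.

Series A: a majority of 116593 is 58297; 58,297 required, 58,314 in favor — approved.
Series B: 3/5 of 6637113 = 3982267.80, rounded up to 3982268; 3,982,268 required, 3,982,958 in favor — approved.
Series C: a majority of 629799 is 314900; 314,900 required, 314,769 in favor — not approved.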